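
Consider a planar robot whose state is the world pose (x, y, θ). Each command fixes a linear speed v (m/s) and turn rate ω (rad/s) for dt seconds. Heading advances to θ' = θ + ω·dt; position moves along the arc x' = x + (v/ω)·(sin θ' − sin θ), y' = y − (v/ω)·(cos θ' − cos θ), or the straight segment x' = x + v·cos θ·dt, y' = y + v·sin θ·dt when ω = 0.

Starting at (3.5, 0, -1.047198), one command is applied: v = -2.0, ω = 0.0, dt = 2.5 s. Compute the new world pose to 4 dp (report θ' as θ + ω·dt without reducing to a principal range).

θ' = -1.0472 + 0.0·2.5 = -1.0472
ω = 0 → straight: x' = 3.5 + -2.0·cos(-1.0472)·2.5 = 1.0000
y' = 0 + -2.0·sin(-1.0472)·2.5 = 4.3301

(1.0000, 4.3301, -1.0472)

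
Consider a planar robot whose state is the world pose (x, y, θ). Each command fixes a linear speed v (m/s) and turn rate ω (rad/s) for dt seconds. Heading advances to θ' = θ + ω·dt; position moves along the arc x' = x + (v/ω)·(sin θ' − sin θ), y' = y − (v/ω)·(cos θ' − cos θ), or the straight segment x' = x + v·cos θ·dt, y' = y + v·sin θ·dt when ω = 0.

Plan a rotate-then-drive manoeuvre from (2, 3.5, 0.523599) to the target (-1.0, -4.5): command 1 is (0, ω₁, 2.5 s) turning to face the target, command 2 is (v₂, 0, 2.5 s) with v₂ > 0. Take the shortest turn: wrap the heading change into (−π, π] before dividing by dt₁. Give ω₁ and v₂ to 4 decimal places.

ω₁ = -0.9813, v₂ = 3.4176

heading to target = atan2(-4.5−3.5, -1−2) = -1.9296
Δθ = wrap(-1.9296 − 0.5236) = -2.4532; ω₁ = Δθ/dt₁ = -0.9813
distance = √((-1−2)² + (-4.5−3.5)²) = 8.5440; v₂ = distance/dt₂ = 3.4176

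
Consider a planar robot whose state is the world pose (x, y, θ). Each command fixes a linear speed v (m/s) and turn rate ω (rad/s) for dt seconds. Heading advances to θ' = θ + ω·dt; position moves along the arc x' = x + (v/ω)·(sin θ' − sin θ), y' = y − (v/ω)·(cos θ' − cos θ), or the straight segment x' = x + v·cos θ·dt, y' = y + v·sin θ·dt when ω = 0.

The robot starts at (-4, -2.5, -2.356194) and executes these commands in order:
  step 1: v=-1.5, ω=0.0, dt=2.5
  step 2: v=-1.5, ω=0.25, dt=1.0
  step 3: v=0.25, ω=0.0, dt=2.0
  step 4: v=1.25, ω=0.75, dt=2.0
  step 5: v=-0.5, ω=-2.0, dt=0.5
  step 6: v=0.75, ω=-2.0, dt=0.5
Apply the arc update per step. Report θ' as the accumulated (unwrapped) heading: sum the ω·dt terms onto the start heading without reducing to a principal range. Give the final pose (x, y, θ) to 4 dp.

step 1: θ'=-2.3562 (straight) → pose (-1.3484, 0.1517, -2.3562)
step 2: θ'=-2.1062 (R=-6.0000) → pose (-0.4306, 1.3332, -2.1062)
step 3: θ'=-2.1062 (straight) → pose (-0.6857, 0.9032, -2.1062)
step 4: θ'=-0.6062 (R=1.6667) → pose (-0.2018, -1.3169, -0.6062)
step 5: θ'=-1.6062 (R=0.2500) → pose (-0.3092, -1.1025, -1.6062)
step 6: θ'=-2.6062 (R=-0.3750) → pose (-0.4927, -1.4118, -2.6062)

(-0.4927, -1.4118, -2.6062)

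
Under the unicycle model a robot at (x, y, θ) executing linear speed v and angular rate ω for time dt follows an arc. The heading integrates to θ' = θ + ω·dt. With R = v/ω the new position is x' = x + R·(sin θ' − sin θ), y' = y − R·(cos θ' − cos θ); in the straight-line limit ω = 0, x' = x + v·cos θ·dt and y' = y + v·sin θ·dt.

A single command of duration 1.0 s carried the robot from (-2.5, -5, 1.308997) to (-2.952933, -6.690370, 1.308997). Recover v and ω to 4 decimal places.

Δθ = 1.308997 − 1.308997 = 0.000000
ω = Δθ/dt = 0.000000/1.0 = 0.0000
ω = 0 → v = (Δx·cos θ + Δy·sin θ)/dt = -1.7500

v = -1.7500, ω = 0.0000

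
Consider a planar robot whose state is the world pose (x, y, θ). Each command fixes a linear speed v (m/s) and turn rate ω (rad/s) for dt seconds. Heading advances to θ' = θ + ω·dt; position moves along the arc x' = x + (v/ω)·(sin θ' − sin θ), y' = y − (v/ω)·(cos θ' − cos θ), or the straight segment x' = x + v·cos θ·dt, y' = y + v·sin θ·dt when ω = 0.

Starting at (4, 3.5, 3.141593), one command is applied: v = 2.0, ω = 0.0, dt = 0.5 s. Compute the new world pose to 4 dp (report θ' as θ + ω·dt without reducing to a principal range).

(3.0000, 3.5000, 3.1416)

θ' = 3.1416 + 0.0·0.5 = 3.1416
ω = 0 → straight: x' = 4 + 2.0·cos(3.1416)·0.5 = 3.0000
y' = 3.5 + 2.0·sin(3.1416)·0.5 = 3.5000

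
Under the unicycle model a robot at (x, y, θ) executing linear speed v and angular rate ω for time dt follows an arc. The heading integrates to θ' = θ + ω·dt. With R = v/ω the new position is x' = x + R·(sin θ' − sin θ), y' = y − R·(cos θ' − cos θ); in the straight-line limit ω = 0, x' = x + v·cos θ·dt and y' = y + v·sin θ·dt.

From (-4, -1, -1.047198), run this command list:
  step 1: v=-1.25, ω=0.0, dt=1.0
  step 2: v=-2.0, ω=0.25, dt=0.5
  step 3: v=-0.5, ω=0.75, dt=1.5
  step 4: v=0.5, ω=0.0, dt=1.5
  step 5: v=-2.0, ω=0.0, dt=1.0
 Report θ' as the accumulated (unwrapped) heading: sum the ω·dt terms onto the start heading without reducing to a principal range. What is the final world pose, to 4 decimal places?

step 1: θ'=-1.0472 (straight) → pose (-4.6250, 0.0825, -1.0472)
step 2: θ'=-0.9222 (R=-8.0000) → pose (-5.1778, 0.9151, -0.9222)
step 3: θ'=0.2028 (R=-0.6667) → pose (-5.8433, 1.1654, 0.2028)
step 4: θ'=0.2028 (straight) → pose (-5.1087, 1.3164, 0.2028)
step 5: θ'=0.2028 (straight) → pose (-7.0677, 0.9136, 0.2028)

(-7.0677, 0.9136, 0.2028)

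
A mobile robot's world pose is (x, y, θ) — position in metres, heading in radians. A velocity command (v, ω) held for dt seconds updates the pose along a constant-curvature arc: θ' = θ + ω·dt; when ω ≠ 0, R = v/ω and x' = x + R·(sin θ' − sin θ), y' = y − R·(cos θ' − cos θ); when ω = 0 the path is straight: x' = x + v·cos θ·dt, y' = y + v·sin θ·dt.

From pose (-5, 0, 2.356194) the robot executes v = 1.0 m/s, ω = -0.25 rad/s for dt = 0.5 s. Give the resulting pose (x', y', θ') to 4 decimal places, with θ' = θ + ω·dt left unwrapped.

θ' = 2.3562 + -0.25·0.5 = 2.2312
R = v/ω = 1.0/-0.25 = -4.0000
x' = -5 + -4.0000·(sin 2.2312 − sin 2.3562) = -5.3306
y' = 0 − -4.0000·(cos 2.2312 − cos 2.3562) = 0.3747

(-5.3306, 0.3747, 2.2312)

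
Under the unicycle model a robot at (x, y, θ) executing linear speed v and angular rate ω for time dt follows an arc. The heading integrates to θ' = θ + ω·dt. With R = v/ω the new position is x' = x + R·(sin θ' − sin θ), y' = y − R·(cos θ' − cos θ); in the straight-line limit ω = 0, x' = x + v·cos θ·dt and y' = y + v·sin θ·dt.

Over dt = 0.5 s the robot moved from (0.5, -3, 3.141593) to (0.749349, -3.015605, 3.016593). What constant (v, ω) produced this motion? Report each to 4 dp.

v = -0.5000, ω = -0.2500

Δθ = 3.016593 − 3.141593 = -0.125000
ω = Δθ/dt = -0.125000/0.5 = -0.2500
R = Δx/(sin θ' − sin θ) = 2.0000
v = R·ω = 2.0000·-0.2500 = -0.5000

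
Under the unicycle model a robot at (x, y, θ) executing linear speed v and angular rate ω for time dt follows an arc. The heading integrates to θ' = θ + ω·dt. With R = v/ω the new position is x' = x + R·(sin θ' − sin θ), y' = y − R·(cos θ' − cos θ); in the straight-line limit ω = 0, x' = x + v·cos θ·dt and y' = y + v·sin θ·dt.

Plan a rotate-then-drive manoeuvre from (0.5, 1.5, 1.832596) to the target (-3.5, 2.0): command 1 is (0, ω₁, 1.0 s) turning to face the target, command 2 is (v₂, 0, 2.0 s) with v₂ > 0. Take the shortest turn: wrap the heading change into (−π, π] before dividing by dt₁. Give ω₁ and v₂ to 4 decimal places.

heading to target = atan2(2−1.5, -3.5−0.5) = 3.0172
Δθ = wrap(3.0172 − 1.8326) = 1.1846; ω₁ = Δθ/dt₁ = 1.1846
distance = √((-3.5−0.5)² + (2−1.5)²) = 4.0311; v₂ = distance/dt₂ = 2.0156

ω₁ = 1.1846, v₂ = 2.0156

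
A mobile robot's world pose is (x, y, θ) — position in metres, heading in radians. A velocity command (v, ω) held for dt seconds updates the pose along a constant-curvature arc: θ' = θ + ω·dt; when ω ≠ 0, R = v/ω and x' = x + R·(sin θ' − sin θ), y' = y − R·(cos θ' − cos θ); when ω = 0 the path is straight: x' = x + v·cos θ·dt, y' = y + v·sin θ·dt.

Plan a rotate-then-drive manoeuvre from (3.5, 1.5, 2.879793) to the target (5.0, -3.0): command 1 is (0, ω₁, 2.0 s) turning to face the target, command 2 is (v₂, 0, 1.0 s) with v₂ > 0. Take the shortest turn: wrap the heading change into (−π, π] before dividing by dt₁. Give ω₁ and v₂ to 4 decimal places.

ω₁ = 1.0772, v₂ = 4.7434

heading to target = atan2(-3−1.5, 5−3.5) = -1.2490
Δθ = wrap(-1.2490 − 2.8798) = 2.1543; ω₁ = Δθ/dt₁ = 1.0772
distance = √((5−3.5)² + (-3−1.5)²) = 4.7434; v₂ = distance/dt₂ = 4.7434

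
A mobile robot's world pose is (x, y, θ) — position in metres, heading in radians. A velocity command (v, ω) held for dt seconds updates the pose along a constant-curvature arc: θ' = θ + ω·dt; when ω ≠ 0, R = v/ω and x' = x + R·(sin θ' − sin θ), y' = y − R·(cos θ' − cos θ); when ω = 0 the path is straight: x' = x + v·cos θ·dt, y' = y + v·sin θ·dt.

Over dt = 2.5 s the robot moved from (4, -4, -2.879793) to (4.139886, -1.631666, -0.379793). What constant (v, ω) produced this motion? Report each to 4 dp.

v = -1.2500, ω = 1.0000

Δθ = -0.379793 − -2.879793 = 2.500000
ω = Δθ/dt = 2.500000/2.5 = 1.0000
R = −Δy/(cos θ' − cos θ) = -1.2500
v = R·ω = -1.2500·1.0000 = -1.2500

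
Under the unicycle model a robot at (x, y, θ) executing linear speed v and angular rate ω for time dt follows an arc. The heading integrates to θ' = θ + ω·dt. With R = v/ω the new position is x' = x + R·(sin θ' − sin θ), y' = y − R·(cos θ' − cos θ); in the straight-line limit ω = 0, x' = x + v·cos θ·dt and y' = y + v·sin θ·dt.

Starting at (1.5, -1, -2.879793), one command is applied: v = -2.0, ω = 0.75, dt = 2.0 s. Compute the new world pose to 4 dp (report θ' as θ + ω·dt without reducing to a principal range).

(3.4280, 2.0821, -1.3798)

θ' = -2.8798 + 0.75·2.0 = -1.3798
R = v/ω = -2.0/0.75 = -2.6667
x' = 1.5 + -2.6667·(sin -1.3798 − sin -2.8798) = 3.4280
y' = -1 − -2.6667·(cos -1.3798 − cos -2.8798) = 2.0821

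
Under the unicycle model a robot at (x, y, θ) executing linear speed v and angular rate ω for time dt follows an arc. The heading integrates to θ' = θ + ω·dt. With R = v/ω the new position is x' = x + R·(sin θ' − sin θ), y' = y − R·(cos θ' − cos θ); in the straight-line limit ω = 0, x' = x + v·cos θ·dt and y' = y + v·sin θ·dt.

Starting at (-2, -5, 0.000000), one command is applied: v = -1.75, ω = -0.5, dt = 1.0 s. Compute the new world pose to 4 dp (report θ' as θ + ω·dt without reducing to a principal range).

θ' = 0.0000 + -0.5·1.0 = -0.5000
R = v/ω = -1.75/-0.5 = 3.5000
x' = -2 + 3.5000·(sin -0.5000 − sin 0.0000) = -3.6780
y' = -5 − 3.5000·(cos -0.5000 − cos 0.0000) = -4.5715

(-3.6780, -4.5715, -0.5000)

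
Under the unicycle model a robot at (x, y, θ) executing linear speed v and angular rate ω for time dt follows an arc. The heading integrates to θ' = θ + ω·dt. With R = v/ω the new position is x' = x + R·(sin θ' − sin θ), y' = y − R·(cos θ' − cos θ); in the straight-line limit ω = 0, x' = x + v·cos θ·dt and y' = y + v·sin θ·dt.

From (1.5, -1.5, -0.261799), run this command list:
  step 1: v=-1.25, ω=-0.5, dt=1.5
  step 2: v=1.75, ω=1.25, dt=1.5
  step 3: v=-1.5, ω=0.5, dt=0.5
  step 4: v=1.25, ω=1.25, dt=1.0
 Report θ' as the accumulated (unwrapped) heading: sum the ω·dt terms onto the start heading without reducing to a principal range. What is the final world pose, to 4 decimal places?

(1.6718, -0.0494, 2.3632)

step 1: θ'=-1.0118 (R=2.5000) → pose (0.0276, -0.4110, -1.0118)
step 2: θ'=0.8632 (R=1.4000) → pose (2.2784, -0.5786, 0.8632)
step 3: θ'=1.1132 (R=-3.0000) → pose (1.8668, -1.2032, 1.1132)
step 4: θ'=2.3632 (R=1.0000) → pose (1.6718, -0.0494, 2.3632)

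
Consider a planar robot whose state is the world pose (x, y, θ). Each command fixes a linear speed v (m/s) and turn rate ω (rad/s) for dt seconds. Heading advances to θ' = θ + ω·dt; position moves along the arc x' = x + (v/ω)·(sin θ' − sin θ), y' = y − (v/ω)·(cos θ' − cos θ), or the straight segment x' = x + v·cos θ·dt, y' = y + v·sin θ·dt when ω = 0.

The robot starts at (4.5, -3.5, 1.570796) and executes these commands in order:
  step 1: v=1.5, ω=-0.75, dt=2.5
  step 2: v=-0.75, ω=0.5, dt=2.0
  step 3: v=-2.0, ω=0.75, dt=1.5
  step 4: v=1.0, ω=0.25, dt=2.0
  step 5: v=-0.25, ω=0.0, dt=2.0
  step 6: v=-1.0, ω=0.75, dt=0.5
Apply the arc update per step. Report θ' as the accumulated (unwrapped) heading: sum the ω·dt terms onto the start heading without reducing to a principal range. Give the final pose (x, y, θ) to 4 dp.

step 1: θ'=-0.3042 (R=-2.0000) → pose (7.0991, -1.5918, -0.3042)
step 2: θ'=0.6958 (R=-1.5000) → pose (5.6883, -1.8716, 0.6958)
step 3: θ'=1.8208 (R=-2.6667) → pose (4.8138, -4.5782, 1.8208)
step 4: θ'=2.3208 (R=4.0000) → pose (3.8649, -2.8412, 2.3208)
step 5: θ'=2.3208 (straight) → pose (4.2058, -3.2071, 2.3208)
step 6: θ'=2.6958 (R=-1.3333) → pose (4.6064, -3.5012, 2.6958)

(4.6064, -3.5012, 2.6958)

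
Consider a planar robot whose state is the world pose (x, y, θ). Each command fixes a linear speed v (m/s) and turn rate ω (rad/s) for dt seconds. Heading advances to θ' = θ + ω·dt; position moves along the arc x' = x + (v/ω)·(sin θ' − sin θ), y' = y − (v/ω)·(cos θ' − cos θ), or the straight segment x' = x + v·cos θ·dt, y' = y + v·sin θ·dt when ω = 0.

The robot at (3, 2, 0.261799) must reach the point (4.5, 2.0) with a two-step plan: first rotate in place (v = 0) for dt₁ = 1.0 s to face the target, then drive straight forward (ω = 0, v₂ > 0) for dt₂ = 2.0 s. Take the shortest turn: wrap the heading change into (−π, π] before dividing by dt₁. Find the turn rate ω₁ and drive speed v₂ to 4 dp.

ω₁ = -0.2618, v₂ = 0.7500

heading to target = atan2(2−2, 4.5−3) = 0.0000
Δθ = wrap(0.0000 − 0.2618) = -0.2618; ω₁ = Δθ/dt₁ = -0.2618
distance = √((4.5−3)² + (2−2)²) = 1.5000; v₂ = distance/dt₂ = 0.7500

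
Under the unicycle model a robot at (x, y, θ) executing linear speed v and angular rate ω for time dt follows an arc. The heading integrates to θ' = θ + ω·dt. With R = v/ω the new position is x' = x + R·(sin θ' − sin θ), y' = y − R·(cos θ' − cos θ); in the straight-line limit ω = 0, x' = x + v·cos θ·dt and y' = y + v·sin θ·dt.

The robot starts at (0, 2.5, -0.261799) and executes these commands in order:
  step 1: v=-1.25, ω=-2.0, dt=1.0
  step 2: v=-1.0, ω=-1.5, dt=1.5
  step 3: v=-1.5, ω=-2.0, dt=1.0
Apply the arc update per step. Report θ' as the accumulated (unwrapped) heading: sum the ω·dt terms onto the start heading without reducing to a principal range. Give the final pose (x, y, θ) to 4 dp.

(-0.0578, 2.3301, -6.5118)

step 1: θ'=-2.2618 (R=0.6250) → pose (-0.3199, 3.5020, -2.2618)
step 2: θ'=-4.5118 (R=0.6667) → pose (0.8472, 3.2100, -4.5118)
step 3: θ'=-6.5118 (R=0.7500) → pose (-0.0578, 2.3301, -6.5118)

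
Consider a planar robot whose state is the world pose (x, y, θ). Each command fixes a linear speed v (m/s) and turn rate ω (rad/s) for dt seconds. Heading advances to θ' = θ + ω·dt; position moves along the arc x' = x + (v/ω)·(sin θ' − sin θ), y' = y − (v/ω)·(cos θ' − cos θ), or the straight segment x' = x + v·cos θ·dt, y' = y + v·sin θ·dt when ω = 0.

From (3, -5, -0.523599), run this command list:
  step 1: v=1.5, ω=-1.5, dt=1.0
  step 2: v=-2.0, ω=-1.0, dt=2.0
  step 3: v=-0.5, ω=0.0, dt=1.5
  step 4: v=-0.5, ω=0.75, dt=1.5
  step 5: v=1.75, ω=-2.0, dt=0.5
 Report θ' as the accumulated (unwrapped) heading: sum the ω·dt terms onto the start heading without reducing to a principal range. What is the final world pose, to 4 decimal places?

step 1: θ'=-2.0236 (R=-1.0000) → pose (3.3992, -6.3035, -2.0236)
step 2: θ'=-4.0236 (R=2.0000) → pose (6.7417, -5.9073, -4.0236)
step 3: θ'=-4.0236 (straight) → pose (7.2184, -6.4863, -4.0236)
step 4: θ'=-2.8986 (R=-0.6667) → pose (7.8935, -6.7096, -2.8986)
step 5: θ'=-3.8986 (R=-0.8750) → pose (7.0821, -6.4964, -3.8986)

(7.0821, -6.4964, -3.8986)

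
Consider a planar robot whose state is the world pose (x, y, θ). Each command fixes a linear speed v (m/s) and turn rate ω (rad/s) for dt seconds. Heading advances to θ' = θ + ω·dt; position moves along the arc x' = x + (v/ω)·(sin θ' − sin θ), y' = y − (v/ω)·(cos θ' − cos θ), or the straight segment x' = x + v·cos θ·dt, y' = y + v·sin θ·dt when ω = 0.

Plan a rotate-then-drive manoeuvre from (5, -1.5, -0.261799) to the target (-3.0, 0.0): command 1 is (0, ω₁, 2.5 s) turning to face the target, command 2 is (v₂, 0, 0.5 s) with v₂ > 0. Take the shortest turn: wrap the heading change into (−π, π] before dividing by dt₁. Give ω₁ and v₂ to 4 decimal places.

heading to target = atan2(0−-1.5, -3−5) = 2.9562
Δθ = wrap(2.9562 − -0.2618) = -3.0651; ω₁ = Δθ/dt₁ = -1.2261
distance = √((-3−5)² + (0−-1.5)²) = 8.1394; v₂ = distance/dt₂ = 16.2788

ω₁ = -1.2261, v₂ = 16.2788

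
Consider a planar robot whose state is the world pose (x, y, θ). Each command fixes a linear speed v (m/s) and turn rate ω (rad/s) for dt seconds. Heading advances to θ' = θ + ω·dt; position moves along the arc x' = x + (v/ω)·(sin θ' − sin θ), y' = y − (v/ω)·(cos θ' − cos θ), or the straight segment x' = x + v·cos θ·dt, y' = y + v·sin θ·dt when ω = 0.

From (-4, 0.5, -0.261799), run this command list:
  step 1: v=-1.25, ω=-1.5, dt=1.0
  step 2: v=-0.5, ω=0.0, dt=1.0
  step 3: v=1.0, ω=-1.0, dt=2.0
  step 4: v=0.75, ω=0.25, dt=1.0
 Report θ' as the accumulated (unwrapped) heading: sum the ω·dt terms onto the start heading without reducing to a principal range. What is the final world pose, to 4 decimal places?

(-6.7288, 1.6856, -3.5118)

step 1: θ'=-1.7618 (R=0.8333) → pose (-4.6025, 1.4631, -1.7618)
step 2: θ'=-1.7618 (straight) → pose (-4.5076, 1.9540, -1.7618)
step 3: θ'=-3.7618 (R=-1.0000) → pose (-6.0706, 1.3301, -3.7618)
step 4: θ'=-3.5118 (R=3.0000) → pose (-6.7288, 1.6856, -3.5118)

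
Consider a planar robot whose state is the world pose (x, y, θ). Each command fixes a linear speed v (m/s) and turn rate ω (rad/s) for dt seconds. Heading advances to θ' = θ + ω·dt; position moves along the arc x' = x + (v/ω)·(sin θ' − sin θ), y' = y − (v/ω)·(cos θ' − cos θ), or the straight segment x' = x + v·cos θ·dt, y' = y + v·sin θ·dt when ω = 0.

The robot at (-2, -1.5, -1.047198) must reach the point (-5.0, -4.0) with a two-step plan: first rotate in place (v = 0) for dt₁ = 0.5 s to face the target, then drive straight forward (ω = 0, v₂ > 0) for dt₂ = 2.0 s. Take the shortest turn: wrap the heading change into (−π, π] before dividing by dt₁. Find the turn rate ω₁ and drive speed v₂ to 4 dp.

ω₁ = -2.7993, v₂ = 1.9526

heading to target = atan2(-4−-1.5, -5−-2) = -2.4469
Δθ = wrap(-2.4469 − -1.0472) = -1.3997; ω₁ = Δθ/dt₁ = -2.7993
distance = √((-5−-2)² + (-4−-1.5)²) = 3.9051; v₂ = distance/dt₂ = 1.9526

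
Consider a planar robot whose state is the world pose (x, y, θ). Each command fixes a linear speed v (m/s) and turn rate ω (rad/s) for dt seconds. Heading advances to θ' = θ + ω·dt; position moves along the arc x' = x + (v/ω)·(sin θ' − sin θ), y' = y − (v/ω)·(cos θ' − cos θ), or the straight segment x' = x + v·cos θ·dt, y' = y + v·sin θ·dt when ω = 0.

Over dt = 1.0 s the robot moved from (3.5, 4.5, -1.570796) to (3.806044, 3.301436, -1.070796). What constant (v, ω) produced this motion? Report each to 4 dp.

Δθ = -1.070796 − -1.570796 = 0.500000
ω = Δθ/dt = 0.500000/1.0 = 0.5000
R = −Δy/(cos θ' − cos θ) = 2.5000
v = R·ω = 2.5000·0.5000 = 1.2500

v = 1.2500, ω = 0.5000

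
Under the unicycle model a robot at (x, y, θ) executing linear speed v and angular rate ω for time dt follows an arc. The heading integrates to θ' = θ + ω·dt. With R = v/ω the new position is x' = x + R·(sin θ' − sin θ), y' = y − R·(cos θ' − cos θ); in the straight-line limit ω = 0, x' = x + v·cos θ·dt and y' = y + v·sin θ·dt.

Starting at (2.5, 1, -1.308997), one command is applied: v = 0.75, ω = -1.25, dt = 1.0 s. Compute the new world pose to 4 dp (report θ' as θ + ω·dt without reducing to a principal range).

θ' = -1.3090 + -1.25·1.0 = -2.5590
R = v/ω = 0.75/-1.25 = -0.6000
x' = 2.5 + -0.6000·(sin -2.5590 − sin -1.3090) = 2.2506
y' = 1 − -0.6000·(cos -2.5590 − cos -1.3090) = 0.3437

(2.2506, 0.3437, -2.5590)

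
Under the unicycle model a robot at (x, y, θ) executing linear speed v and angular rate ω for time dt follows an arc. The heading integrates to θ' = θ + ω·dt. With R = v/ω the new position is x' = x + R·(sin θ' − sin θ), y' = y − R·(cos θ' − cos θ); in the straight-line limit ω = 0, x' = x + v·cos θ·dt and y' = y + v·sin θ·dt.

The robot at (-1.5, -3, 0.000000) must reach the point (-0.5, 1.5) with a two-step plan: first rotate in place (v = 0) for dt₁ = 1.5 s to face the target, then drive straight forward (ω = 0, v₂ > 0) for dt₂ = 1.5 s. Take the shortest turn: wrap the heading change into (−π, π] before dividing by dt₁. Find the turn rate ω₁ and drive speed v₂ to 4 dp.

ω₁ = 0.9014, v₂ = 3.0732

heading to target = atan2(1.5−-3, -0.5−-1.5) = 1.3521
Δθ = wrap(1.3521 − 0.0000) = 1.3521; ω₁ = Δθ/dt₁ = 0.9014
distance = √((-0.5−-1.5)² + (1.5−-3)²) = 4.6098; v₂ = distance/dt₂ = 3.0732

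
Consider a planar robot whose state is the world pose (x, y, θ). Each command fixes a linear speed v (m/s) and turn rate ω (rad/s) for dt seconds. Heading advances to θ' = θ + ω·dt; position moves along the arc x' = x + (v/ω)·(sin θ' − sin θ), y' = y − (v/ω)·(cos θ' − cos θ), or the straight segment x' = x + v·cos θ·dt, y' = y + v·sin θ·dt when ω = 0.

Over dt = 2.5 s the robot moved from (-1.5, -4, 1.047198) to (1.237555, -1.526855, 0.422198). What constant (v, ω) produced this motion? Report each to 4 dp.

Δθ = 0.422198 − 1.047198 = -0.625000
ω = Δθ/dt = -0.625000/2.5 = -0.2500
R = Δx/(sin θ' − sin θ) = -6.0000
v = R·ω = -6.0000·-0.2500 = 1.5000

v = 1.5000, ω = -0.2500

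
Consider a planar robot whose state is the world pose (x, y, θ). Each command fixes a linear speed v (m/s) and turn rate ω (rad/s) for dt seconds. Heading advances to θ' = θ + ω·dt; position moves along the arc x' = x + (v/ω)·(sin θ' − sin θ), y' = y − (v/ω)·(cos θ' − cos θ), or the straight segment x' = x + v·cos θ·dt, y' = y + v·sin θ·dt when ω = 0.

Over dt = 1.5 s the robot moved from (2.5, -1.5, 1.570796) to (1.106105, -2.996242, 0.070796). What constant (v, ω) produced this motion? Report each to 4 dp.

v = -1.5000, ω = -1.0000

Δθ = 0.070796 − 1.570796 = -1.500000
ω = Δθ/dt = -1.500000/1.5 = -1.0000
R = −Δy/(cos θ' − cos θ) = 1.5000
v = R·ω = 1.5000·-1.0000 = -1.5000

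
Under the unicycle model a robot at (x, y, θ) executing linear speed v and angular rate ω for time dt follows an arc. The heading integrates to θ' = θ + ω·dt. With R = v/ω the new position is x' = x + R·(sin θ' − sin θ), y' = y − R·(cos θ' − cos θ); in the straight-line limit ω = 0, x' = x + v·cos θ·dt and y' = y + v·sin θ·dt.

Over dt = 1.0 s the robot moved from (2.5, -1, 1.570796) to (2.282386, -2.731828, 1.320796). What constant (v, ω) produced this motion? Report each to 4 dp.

Δθ = 1.320796 − 1.570796 = -0.250000
ω = Δθ/dt = -0.250000/1.0 = -0.2500
R = −Δy/(cos θ' − cos θ) = 7.0000
v = R·ω = 7.0000·-0.2500 = -1.7500

v = -1.7500, ω = -0.2500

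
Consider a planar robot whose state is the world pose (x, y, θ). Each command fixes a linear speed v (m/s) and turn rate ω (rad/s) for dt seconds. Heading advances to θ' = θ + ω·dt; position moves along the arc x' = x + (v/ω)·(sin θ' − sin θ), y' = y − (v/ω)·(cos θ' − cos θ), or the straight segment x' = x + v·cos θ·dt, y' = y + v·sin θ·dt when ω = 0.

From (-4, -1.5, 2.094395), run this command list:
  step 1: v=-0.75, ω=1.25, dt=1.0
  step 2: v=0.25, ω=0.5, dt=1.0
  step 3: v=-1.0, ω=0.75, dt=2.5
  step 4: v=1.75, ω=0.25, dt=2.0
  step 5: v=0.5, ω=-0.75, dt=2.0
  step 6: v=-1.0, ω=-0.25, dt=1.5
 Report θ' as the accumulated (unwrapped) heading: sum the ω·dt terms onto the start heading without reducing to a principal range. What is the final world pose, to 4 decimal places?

(0.4551, -0.0143, 4.3444)

step 1: θ'=3.3444 (R=-0.6000) → pose (-3.3595, -1.7877, 3.3444)
step 2: θ'=3.8444 (R=0.5000) → pose (-3.5820, -1.8959, 3.8444)
step 3: θ'=5.7194 (R=-1.3333) → pose (-3.7313, 0.2484, 5.7194)
step 4: θ'=6.2194 (R=7.0000) → pose (-0.4368, -0.8207, 6.2194)
step 5: θ'=4.7194 (R=-0.6667) → pose (0.1874, -1.4813, 4.7194)
step 6: θ'=4.3444 (R=4.0000) → pose (0.4551, -0.0143, 4.3444)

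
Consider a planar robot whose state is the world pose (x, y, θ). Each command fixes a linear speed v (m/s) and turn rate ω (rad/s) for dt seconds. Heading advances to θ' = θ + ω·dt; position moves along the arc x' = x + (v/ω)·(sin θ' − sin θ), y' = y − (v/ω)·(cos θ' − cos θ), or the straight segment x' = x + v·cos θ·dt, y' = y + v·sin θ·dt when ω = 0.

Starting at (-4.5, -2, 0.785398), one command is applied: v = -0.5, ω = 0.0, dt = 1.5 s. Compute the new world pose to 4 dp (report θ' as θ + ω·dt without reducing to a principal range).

(-5.0303, -2.5303, 0.7854)

θ' = 0.7854 + 0.0·1.5 = 0.7854
ω = 0 → straight: x' = -4.5 + -0.5·cos(0.7854)·1.5 = -5.0303
y' = -2 + -0.5·sin(0.7854)·1.5 = -2.5303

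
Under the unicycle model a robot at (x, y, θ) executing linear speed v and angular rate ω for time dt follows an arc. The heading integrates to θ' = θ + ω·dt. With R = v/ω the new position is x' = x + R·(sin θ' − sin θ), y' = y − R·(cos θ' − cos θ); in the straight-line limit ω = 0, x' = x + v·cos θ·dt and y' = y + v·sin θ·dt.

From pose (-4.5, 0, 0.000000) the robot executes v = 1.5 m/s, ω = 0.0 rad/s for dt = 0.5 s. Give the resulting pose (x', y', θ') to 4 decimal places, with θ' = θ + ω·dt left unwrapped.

(-3.7500, 0.0000, 0.0000)

θ' = 0.0000 + 0.0·0.5 = 0.0000
ω = 0 → straight: x' = -4.5 + 1.5·cos(0.0000)·0.5 = -3.7500
y' = 0 + 1.5·sin(0.0000)·0.5 = 0.0000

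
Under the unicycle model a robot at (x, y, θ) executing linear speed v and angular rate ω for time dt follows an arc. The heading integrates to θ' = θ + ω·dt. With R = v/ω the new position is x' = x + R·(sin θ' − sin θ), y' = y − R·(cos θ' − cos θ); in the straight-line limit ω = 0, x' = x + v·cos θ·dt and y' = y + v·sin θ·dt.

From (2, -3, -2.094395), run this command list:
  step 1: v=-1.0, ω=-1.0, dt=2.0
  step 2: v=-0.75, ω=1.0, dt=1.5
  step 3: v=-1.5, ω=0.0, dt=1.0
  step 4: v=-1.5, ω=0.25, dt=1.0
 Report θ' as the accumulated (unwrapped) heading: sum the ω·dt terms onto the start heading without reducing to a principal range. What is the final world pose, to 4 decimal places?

step 1: θ'=-4.0944 (R=1.0000) → pose (3.6811, -2.9206, -4.0944)
step 2: θ'=-2.5944 (R=-0.7500) → pose (4.6826, -3.1265, -2.5944)
step 3: θ'=-2.5944 (straight) → pose (5.9636, -2.3461, -2.5944)
step 4: θ'=-2.3444 (R=-6.0000) → pose (7.1342, -1.4145, -2.3444)

(7.1342, -1.4145, -2.3444)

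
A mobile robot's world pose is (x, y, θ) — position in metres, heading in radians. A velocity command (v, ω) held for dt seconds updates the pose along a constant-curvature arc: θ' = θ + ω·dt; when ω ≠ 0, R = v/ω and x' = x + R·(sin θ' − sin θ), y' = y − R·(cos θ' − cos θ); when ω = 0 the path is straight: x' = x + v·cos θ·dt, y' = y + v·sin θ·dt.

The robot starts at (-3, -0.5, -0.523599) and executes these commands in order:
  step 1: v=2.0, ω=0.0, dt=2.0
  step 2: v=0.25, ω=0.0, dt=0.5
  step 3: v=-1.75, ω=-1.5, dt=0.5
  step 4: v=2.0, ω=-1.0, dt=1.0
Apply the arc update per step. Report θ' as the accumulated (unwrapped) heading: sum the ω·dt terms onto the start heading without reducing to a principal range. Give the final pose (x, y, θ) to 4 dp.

step 1: θ'=-0.5236 (straight) → pose (0.4641, -2.5000, -0.5236)
step 2: θ'=-0.5236 (straight) → pose (0.5724, -2.5625, -0.5236)
step 3: θ'=-1.2736 (R=1.1667) → pose (0.0402, -1.8938, -1.2736)
step 4: θ'=-2.2736 (R=-2.0000) → pose (-0.3461, -3.7722, -2.2736)

(-0.3461, -3.7722, -2.2736)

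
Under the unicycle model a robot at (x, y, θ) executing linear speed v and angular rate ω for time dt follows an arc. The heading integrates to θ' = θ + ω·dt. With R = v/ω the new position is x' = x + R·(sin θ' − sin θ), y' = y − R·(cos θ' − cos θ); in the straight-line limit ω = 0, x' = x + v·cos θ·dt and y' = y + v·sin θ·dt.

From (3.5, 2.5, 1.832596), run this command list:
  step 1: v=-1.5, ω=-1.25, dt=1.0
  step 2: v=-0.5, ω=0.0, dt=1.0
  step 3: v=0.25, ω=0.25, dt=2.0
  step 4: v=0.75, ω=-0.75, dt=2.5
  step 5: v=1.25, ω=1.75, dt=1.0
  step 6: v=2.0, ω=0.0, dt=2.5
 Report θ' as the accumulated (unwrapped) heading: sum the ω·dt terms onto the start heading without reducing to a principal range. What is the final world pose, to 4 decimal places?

step 1: θ'=0.5826 (R=1.2000) → pose (3.0011, 1.1874, 0.5826)
step 2: θ'=0.5826 (straight) → pose (2.5836, 0.9123, 0.5826)
step 3: θ'=1.0826 (R=1.0000) → pose (2.9166, 1.2783, 1.0826)
step 4: θ'=-0.7924 (R=-1.0000) → pose (4.5118, 1.5114, -0.7924)
step 5: θ'=0.9576 (R=0.7143) → pose (5.6046, 1.6018, 0.9576)
step 6: θ'=0.9576 (straight) → pose (8.4820, 5.6909, 0.9576)

(8.4820, 5.6909, 0.9576)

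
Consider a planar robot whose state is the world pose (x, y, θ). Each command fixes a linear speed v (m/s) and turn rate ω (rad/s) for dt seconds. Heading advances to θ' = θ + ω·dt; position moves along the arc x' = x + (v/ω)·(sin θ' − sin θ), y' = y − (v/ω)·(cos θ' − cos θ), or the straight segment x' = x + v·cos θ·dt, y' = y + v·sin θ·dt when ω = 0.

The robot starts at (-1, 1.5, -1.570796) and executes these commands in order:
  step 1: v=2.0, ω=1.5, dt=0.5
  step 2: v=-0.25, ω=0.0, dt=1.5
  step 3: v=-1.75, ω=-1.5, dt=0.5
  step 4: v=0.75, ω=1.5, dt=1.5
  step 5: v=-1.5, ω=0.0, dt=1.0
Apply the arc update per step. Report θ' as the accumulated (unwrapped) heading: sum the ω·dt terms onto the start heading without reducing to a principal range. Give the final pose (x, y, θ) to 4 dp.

(-1.5639, 0.3295, 0.6792)

step 1: θ'=-0.8208 (R=1.3333) → pose (-0.6423, 0.5911, -0.8208)
step 2: θ'=-0.8208 (straight) → pose (-0.8979, 0.8655, -0.8208)
step 3: θ'=-1.5708 (R=1.1667) → pose (-1.2109, 1.6608, -1.5708)
step 4: θ'=0.6792 (R=0.5000) → pose (-0.3968, 1.2717, 0.6792)
step 5: θ'=0.6792 (straight) → pose (-1.5639, 0.3295, 0.6792)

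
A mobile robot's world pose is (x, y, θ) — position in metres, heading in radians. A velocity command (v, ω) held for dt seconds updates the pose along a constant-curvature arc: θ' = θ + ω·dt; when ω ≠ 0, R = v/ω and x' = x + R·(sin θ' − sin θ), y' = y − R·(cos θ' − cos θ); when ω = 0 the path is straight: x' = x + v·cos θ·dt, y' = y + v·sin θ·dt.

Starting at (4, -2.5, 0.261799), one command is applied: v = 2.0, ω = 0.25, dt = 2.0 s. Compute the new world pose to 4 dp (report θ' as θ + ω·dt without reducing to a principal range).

(7.4512, -0.5614, 0.7618)

θ' = 0.2618 + 0.25·2.0 = 0.7618
R = v/ω = 2.0/0.25 = 8.0000
x' = 4 + 8.0000·(sin 0.7618 − sin 0.2618) = 7.4512
y' = -2.5 − 8.0000·(cos 0.7618 − cos 0.2618) = -0.5614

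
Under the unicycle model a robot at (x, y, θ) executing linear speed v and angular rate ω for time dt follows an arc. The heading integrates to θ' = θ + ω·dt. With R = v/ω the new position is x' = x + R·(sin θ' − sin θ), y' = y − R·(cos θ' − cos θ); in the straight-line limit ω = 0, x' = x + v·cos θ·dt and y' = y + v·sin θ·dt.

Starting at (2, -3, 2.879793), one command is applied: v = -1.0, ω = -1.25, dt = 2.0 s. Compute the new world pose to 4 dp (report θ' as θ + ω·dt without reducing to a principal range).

θ' = 2.8798 + -1.25·2.0 = 0.3798
R = v/ω = -1.0/-1.25 = 0.8000
x' = 2 + 0.8000·(sin 0.3798 − sin 2.8798) = 2.0895
y' = -3 − 0.8000·(cos 0.3798 − cos 2.8798) = -4.5157

(2.0895, -4.5157, 0.3798)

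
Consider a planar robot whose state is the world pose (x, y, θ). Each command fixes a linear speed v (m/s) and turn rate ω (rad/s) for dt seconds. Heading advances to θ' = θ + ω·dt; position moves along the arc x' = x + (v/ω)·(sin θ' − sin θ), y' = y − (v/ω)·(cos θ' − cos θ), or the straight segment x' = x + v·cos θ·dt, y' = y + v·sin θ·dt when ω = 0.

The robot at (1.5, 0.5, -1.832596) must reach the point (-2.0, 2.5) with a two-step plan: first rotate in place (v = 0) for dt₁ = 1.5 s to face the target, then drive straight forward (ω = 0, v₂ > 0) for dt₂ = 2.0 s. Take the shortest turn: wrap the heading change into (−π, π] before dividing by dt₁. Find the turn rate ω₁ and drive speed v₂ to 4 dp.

heading to target = atan2(2.5−0.5, -2−1.5) = 2.6224
Δθ = wrap(2.6224 − -1.8326) = -1.8281; ω₁ = Δθ/dt₁ = -1.2188
distance = √((-2−1.5)² + (2.5−0.5)²) = 4.0311; v₂ = distance/dt₂ = 2.0156

ω₁ = -1.2188, v₂ = 2.0156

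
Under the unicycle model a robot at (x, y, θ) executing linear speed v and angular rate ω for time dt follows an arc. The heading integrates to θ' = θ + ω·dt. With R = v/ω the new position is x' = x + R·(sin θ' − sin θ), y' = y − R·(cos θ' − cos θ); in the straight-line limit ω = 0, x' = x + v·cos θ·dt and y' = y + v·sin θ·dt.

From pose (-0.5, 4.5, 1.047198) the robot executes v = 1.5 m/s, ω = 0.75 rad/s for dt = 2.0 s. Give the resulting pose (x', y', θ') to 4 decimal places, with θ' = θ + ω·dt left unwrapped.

(-1.1120, 7.1570, 2.5472)

θ' = 1.0472 + 0.75·2.0 = 2.5472
R = v/ω = 1.5/0.75 = 2.0000
x' = -0.5 + 2.0000·(sin 2.5472 − sin 1.0472) = -1.1120
y' = 4.5 − 2.0000·(cos 2.5472 − cos 1.0472) = 7.1570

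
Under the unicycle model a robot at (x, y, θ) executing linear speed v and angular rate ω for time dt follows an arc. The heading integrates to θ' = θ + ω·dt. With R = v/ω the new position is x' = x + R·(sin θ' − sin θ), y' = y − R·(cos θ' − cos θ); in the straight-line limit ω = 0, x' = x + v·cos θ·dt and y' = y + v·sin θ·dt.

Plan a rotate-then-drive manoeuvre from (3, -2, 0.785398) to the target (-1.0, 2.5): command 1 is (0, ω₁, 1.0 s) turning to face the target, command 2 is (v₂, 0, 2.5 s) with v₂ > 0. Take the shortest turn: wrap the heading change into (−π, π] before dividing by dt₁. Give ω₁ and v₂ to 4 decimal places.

heading to target = atan2(2.5−-2, -1−3) = 2.2974
Δθ = wrap(2.2974 − 0.7854) = 1.5120; ω₁ = Δθ/dt₁ = 1.5120
distance = √((-1−3)² + (2.5−-2)²) = 6.0208; v₂ = distance/dt₂ = 2.4083

ω₁ = 1.5120, v₂ = 2.4083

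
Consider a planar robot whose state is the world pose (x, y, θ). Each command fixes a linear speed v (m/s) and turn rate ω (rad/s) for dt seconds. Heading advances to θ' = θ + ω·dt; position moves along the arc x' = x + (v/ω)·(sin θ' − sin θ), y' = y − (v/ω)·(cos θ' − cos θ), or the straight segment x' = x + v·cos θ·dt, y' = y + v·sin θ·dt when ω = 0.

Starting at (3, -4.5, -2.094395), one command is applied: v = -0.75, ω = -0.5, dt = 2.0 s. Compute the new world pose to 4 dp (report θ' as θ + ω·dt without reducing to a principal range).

θ' = -2.0944 + -0.5·2.0 = -3.0944
R = v/ω = -0.75/-0.5 = 1.5000
x' = 3 + 1.5000·(sin -3.0944 − sin -2.0944) = 4.2283
y' = -4.5 − 1.5000·(cos -3.0944 − cos -2.0944) = -3.7517

(4.2283, -3.7517, -3.0944)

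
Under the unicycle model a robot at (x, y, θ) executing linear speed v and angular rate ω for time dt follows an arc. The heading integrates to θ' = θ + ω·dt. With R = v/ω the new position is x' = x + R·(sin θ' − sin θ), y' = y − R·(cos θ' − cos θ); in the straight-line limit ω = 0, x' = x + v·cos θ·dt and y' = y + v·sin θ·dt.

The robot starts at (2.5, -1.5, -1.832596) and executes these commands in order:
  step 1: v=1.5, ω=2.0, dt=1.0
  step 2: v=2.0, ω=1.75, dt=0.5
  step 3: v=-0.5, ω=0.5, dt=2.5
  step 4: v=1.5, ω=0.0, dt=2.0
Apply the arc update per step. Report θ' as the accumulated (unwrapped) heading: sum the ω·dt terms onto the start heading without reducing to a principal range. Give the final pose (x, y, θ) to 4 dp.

(2.2771, -0.7954, 2.2924)

step 1: θ'=0.1674 (R=0.7500) → pose (3.3494, -2.4336, 0.1674)
step 2: θ'=1.0424 (R=1.1429) → pose (4.1460, -1.8829, 1.0424)
step 3: θ'=2.2924 (R=-1.0000) → pose (4.2589, -3.0477, 2.2924)
step 4: θ'=2.2924 (straight) → pose (2.2771, -0.7954, 2.2924)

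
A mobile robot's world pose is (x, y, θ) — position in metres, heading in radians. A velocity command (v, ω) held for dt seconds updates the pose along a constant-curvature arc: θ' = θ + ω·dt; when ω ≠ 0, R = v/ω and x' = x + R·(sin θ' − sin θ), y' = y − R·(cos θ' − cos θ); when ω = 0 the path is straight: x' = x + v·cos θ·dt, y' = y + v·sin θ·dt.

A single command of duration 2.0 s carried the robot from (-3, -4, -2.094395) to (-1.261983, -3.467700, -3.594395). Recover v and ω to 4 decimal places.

v = -1.0000, ω = -0.7500

Δθ = -3.594395 − -2.094395 = -1.500000
ω = Δθ/dt = -1.500000/2.0 = -0.7500
R = Δx/(sin θ' − sin θ) = 1.3333
v = R·ω = 1.3333·-0.7500 = -1.0000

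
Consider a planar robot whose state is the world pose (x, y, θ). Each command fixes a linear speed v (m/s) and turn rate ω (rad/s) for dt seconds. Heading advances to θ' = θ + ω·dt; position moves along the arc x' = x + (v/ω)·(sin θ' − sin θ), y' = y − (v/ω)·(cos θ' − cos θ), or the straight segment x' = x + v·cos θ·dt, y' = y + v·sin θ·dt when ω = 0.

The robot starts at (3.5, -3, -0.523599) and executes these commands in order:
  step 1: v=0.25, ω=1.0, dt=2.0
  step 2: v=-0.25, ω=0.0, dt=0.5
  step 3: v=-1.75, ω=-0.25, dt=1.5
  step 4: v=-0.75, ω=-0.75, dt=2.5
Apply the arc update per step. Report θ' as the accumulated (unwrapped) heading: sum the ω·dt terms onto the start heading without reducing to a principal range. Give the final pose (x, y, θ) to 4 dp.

(1.5456, -5.7012, -0.7736)

step 1: θ'=1.4764 (R=0.2500) → pose (3.8739, -2.8071, 1.4764)
step 2: θ'=1.4764 (straight) → pose (3.8621, -2.9315, 1.4764)
step 3: θ'=1.1014 (R=7.0000) → pose (3.1362, -5.4381, 1.1014)
step 4: θ'=-0.7736 (R=1.0000) → pose (1.5456, -5.7012, -0.7736)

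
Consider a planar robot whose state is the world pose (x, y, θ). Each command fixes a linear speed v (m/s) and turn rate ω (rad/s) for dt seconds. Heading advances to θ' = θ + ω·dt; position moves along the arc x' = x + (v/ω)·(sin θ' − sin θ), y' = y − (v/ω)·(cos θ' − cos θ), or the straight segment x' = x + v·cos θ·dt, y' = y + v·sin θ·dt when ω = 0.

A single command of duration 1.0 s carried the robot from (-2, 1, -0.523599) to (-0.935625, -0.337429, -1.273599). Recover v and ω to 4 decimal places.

Δθ = -1.273599 − -0.523599 = -0.750000
ω = Δθ/dt = -0.750000/1.0 = -0.7500
R = −Δy/(cos θ' − cos θ) = -2.3333
v = R·ω = -2.3333·-0.7500 = 1.7500

v = 1.7500, ω = -0.7500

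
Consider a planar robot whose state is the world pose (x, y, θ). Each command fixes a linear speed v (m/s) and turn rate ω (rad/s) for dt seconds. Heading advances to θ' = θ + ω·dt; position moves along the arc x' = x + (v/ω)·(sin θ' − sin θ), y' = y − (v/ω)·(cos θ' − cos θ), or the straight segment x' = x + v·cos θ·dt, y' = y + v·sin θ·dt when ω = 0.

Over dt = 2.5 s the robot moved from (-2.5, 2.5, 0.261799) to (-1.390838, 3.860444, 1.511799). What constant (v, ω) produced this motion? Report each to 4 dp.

Δθ = 1.511799 − 0.261799 = 1.250000
ω = Δθ/dt = 1.250000/2.5 = 0.5000
R = −Δy/(cos θ' − cos θ) = 1.5000
v = R·ω = 1.5000·0.5000 = 0.7500

v = 0.7500, ω = 0.5000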